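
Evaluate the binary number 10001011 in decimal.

Sum of powers of 2 for each 1-bit:
2^0 + 2^1 + 2^3 + 2^7
= 1 + 2 + 8 + 128
= 139



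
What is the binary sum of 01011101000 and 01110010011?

Add column by column from the right: bit + bit + carry-in; write the sum mod 2, carry 1 when the sum is 2 or 3.
carry:  11100000000
        01011101000
+       01110010011
-------------------
       011001111011
(the carry out of the leftmost column, 0, becomes the leading bit)
Decimal check:
  01011101000 = 512 + 128 + 64 + 32 + 8 = 744
  01110010011 = 512 + 256 + 128 + 16 + 2 + 1 = 915
  744 + 915 = 1659, and 011001111011 = 1024 + 512 + 64 + 32 + 16 + 8 + 2 + 1 = 1659 ✓



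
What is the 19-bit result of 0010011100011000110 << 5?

Original: 0010011100011000110 (decimal 80070)
Shift left by 5 positions
Append 5 zeros on the right and drop the 5 high bits that overflow the 19-bit width
Result: 1110001100011000000 (decimal 465088)
Equivalent: 80070 << 5 = 80070 × 2^5 = 2562240, truncated to 19 bits = 465088



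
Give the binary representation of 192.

Using repeated division by 2:
192 ÷ 2 = 96 remainder 0
96 ÷ 2 = 48 remainder 0
48 ÷ 2 = 24 remainder 0
24 ÷ 2 = 12 remainder 0
12 ÷ 2 = 6 remainder 0
6 ÷ 2 = 3 remainder 0
3 ÷ 2 = 1 remainder 1
1 ÷ 2 = 0 remainder 1
Reading remainders bottom to top: 11000000



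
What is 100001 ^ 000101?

XOR: 1 when bits differ
  100001
^ 000101
--------
  100100
Decimal: 33 ^ 5 = 36



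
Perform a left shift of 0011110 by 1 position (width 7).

Original: 0011110 (decimal 30)
Shift left by 1 position
Append 1 zero on the right
Result: 0111100 (decimal 60)
Equivalent: 30 << 1 = 30 × 2^1 = 60



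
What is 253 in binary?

Using repeated division by 2:
253 ÷ 2 = 126 remainder 1
126 ÷ 2 = 63 remainder 0
63 ÷ 2 = 31 remainder 1
31 ÷ 2 = 15 remainder 1
15 ÷ 2 = 7 remainder 1
7 ÷ 2 = 3 remainder 1
3 ÷ 2 = 1 remainder 1
1 ÷ 2 = 0 remainder 1
Reading remainders bottom to top: 11111101



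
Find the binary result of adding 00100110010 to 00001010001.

Add column by column from the right: bit + bit + carry-in; write the sum mod 2, carry 1 when the sum is 2 or 3.
carry:  00011100000
        00100110010
+       00001010001
-------------------
       000110000011
(the carry out of the leftmost column, 0, becomes the leading bit)
Decimal check:
  00100110010 = 256 + 32 + 16 + 2 = 306
  00001010001 = 64 + 16 + 1 = 81
  306 + 81 = 387, and 000110000011 = 256 + 128 + 2 + 1 = 387 ✓



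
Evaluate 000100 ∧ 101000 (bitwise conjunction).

AND: 1 only when both bits are 1
  000100
& 101000
--------
  000000
Decimal: 4 & 40 = 0



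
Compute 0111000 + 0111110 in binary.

Add column by column from the right: bit + bit + carry-in; write the sum mod 2, carry 1 when the sum is 2 or 3.
carry:  1110000
        0111000
+       0111110
---------------
       01110110
(the carry out of the leftmost column, 0, becomes the leading bit)
Decimal check:
  0111000 = 32 + 16 + 8 = 56
  0111110 = 32 + 16 + 8 + 4 + 2 = 62
  56 + 62 = 118, and 01110110 = 64 + 32 + 16 + 4 + 2 = 118 ✓



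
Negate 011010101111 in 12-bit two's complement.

Original: 011010101111
Step 1 - Invert all bits: 100101010000
Step 2 - Add 1: 100101010001
Verification: 011010101111 + 100101010001 = 1000000000000; discarding the end carry (carry out of the top bit) leaves the 12-bit value 000000000000, as required for x + (-x)



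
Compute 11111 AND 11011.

AND: 1 only when both bits are 1
  11111
& 11011
-------
  11011
Decimal: 31 & 27 = 27



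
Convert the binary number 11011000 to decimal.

Sum of powers of 2 for each 1-bit:
2^3 + 2^4 + 2^6 + 2^7
= 8 + 16 + 64 + 128
= 216



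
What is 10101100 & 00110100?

AND: 1 only when both bits are 1
  10101100
& 00110100
----------
  00100100
Decimal: 172 & 52 = 36



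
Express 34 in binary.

Using repeated division by 2:
34 ÷ 2 = 17 remainder 0
17 ÷ 2 = 8 remainder 1
8 ÷ 2 = 4 remainder 0
4 ÷ 2 = 2 remainder 0
2 ÷ 2 = 1 remainder 0
1 ÷ 2 = 0 remainder 1
Reading remainders bottom to top: 100010



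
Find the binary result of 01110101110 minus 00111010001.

Method 1 - Direct subtraction (column by column from the right: bit − bit − borrow-in; if negative, add 2 and borrow 1 from the next column):
borrow: 01110100010
        01110101110
-       00111010001
-------------------
        00111011101

Method 2 - Add two's complement:
Two's complement of 00111010001: invert → 11000101110, add 1 → 11000101111
  01110101110
+ 11000101111
-------------
 100111011101  (end carry out of the top bit = 1)
Discarding the end carry: 00111011101
Decimal check:
  01110101110 = 512 + 256 + 128 + 32 + 8 + 4 + 2 = 942
  00111010001 = 256 + 128 + 64 + 16 + 1 = 465
  942 - 465 = 477, and 00111011101 = 256 + 128 + 64 + 16 + 8 + 4 + 1 = 477 ✓



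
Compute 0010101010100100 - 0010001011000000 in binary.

Method 1 - Direct subtraction (column by column from the right: bit − bit − borrow-in; if negative, add 2 and borrow 1 from the next column):
borrow: 0000111110000000
        0010101010100100
-       0010001011000000
------------------------
        0000011111100100

Method 2 - Add two's complement:
Two's complement of 0010001011000000: invert → 1101110100111111, add 1 → 1101110101000000
  0010101010100100
+ 1101110101000000
------------------
 10000011111100100  (end carry out of the top bit = 1)
Discarding the end carry: 0000011111100100
Decimal check:
  0010101010100100 = 8192 + 2048 + 512 + 128 + 32 + 4 = 10916
  0010001011000000 = 8192 + 512 + 128 + 64 = 8896
  10916 - 8896 = 2020, and 0000011111100100 = 1024 + 512 + 256 + 128 + 64 + 32 + 4 = 2020 ✓



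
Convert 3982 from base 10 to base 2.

Using repeated division by 2:
3982 ÷ 2 = 1991 remainder 0
1991 ÷ 2 = 995 remainder 1
995 ÷ 2 = 497 remainder 1
497 ÷ 2 = 248 remainder 1
248 ÷ 2 = 124 remainder 0
124 ÷ 2 = 62 remainder 0
62 ÷ 2 = 31 remainder 0
31 ÷ 2 = 15 remainder 1
15 ÷ 2 = 7 remainder 1
7 ÷ 2 = 3 remainder 1
3 ÷ 2 = 1 remainder 1
1 ÷ 2 = 0 remainder 1
Reading remainders bottom to top: 111110001110



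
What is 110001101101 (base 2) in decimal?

Sum of powers of 2 for each 1-bit:
2^0 + 2^2 + 2^3 + 2^5 + 2^6 + 2^10 + 2^11
= 1 + 4 + 8 + 32 + 64 + 1024 + 2048
= 3181



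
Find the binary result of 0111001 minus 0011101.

Method 1 - Direct subtraction (column by column from the right: bit − bit − borrow-in; if negative, add 2 and borrow 1 from the next column):
borrow: 0111000
        0111001
-       0011101
---------------
        0011100

Method 2 - Add two's complement:
Two's complement of 0011101: invert → 1100010, add 1 → 1100011
  0111001
+ 1100011
---------
 10011100  (end carry out of the top bit = 1)
Discarding the end carry: 0011100
Decimal check:
  0111001 = 32 + 16 + 8 + 1 = 57
  0011101 = 16 + 8 + 4 + 1 = 29
  57 - 29 = 28, and 0011100 = 16 + 8 + 4 = 28 ✓



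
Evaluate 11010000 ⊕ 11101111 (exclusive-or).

XOR: 1 when bits differ
  11010000
^ 11101111
----------
  00111111
Decimal: 208 ^ 239 = 63



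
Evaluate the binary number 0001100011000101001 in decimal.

Sum of powers of 2 for each 1-bit:
2^0 + 2^3 + 2^5 + 2^9 + 2^10 + 2^14 + 2^15
= 1 + 8 + 32 + 512 + 1024 + 16384 + 32768
= 50729



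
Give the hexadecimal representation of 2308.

Using repeated division by 16 (digits 10–15 are A–F):
2308 ÷ 16 = 144 remainder 4
144 ÷ 16 = 9 remainder 0
9 ÷ 16 = 0 remainder 9
Reading remainders bottom to top: 904



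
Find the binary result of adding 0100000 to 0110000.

Add column by column from the right: bit + bit + carry-in; write the sum mod 2, carry 1 when the sum is 2 or 3.
carry:  1000000
        0100000
+       0110000
---------------
       01010000
(the carry out of the leftmost column, 0, becomes the leading bit)
Decimal check:
  0100000 = 32
  0110000 = 32 + 16 = 48
  32 + 48 = 80, and 01010000 = 64 + 16 = 80 ✓



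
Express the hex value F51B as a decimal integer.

Expand by place value (powers of 16):
Digit values: F = 15, B = 11
F51B = 15 × 16^3 + 5 × 16^2 + 1 × 16^1 + 11 × 16^0
= 15 × 4096 + 5 × 256 + 1 × 16 + 11 × 1
= 61440 + 1280 + 16 + 11
= 62747



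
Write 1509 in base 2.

Using repeated division by 2:
1509 ÷ 2 = 754 remainder 1
754 ÷ 2 = 377 remainder 0
377 ÷ 2 = 188 remainder 1
188 ÷ 2 = 94 remainder 0
94 ÷ 2 = 47 remainder 0
47 ÷ 2 = 23 remainder 1
23 ÷ 2 = 11 remainder 1
11 ÷ 2 = 5 remainder 1
5 ÷ 2 = 2 remainder 1
2 ÷ 2 = 1 remainder 0
1 ÷ 2 = 0 remainder 1
Reading remainders bottom to top: 10111100101



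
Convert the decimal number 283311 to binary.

Using repeated division by 2:
283311 ÷ 2 = 141655 remainder 1
141655 ÷ 2 = 70827 remainder 1
70827 ÷ 2 = 35413 remainder 1
35413 ÷ 2 = 17706 remainder 1
17706 ÷ 2 = 8853 remainder 0
8853 ÷ 2 = 4426 remainder 1
4426 ÷ 2 = 2213 remainder 0
2213 ÷ 2 = 1106 remainder 1
1106 ÷ 2 = 553 remainder 0
553 ÷ 2 = 276 remainder 1
276 ÷ 2 = 138 remainder 0
138 ÷ 2 = 69 remainder 0
69 ÷ 2 = 34 remainder 1
34 ÷ 2 = 17 remainder 0
17 ÷ 2 = 8 remainder 1
8 ÷ 2 = 4 remainder 0
4 ÷ 2 = 2 remainder 0
2 ÷ 2 = 1 remainder 0
1 ÷ 2 = 0 remainder 1
Reading remainders bottom to top: 1000101001010101111



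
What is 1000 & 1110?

AND: 1 only when both bits are 1
  1000
& 1110
------
  1000
Decimal: 8 & 14 = 8



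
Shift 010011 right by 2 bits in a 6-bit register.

Original: 010011 (decimal 19)
Shift right by 2 positions
Drop the 2 low bits; fill with zeros on the left
Result: 000100 (decimal 4)
Equivalent: 19 >> 2 = 19 ÷ 2^2 = 4



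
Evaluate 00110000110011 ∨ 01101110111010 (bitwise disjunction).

OR: 1 when either bit is 1
  00110000110011
| 01101110111010
----------------
  01111110111011
Decimal: 3123 | 7098 = 8123



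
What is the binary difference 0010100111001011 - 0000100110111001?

Method 1 - Direct subtraction (column by column from the right: bit − bit − borrow-in; if negative, add 2 and borrow 1 from the next column):
borrow: 0000000001100000
        0010100111001011
-       0000100110111001
------------------------
        0010000000010010

Method 2 - Add two's complement:
Two's complement of 0000100110111001: invert → 1111011001000110, add 1 → 1111011001000111
  0010100111001011
+ 1111011001000111
------------------
 10010000000010010  (end carry out of the top bit = 1)
Discarding the end carry: 0010000000010010
Decimal check:
  0010100111001011 = 8192 + 2048 + 256 + 128 + 64 + 8 + 2 + 1 = 10699
  0000100110111001 = 2048 + 256 + 128 + 32 + 16 + 8 + 1 = 2489
  10699 - 2489 = 8210, and 0010000000010010 = 8192 + 16 + 2 = 8210 ✓



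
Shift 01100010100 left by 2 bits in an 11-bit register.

Original: 01100010100 (decimal 788)
Shift left by 2 positions
Append 2 zeros on the right and drop the 2 high bits that overflow the 11-bit width
Result: 10001010000 (decimal 1104)
Equivalent: 788 << 2 = 788 × 2^2 = 3152, truncated to 11 bits = 1104



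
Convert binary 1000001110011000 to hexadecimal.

Group into 4-bit nibbles from right:
  1000 = 8
  0011 = 3
  1001 = 9
  1000 = 8
Result: 8398



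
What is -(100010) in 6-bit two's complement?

Original (sign bit 1, negative): 100010
Step 1 - Invert all bits: 011101
Step 2 - Add 1: 011110
Verification: 100010 + 011110 = 1000000; discarding the end carry (carry out of the top bit) leaves the 6-bit value 000000, as required for x + (-x)



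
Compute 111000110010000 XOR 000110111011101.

XOR: 1 when bits differ
  111000110010000
^ 000110111011101
-----------------
  111110001001101
Decimal: 29072 ^ 3549 = 31821



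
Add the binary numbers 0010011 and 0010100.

Add column by column from the right: bit + bit + carry-in; write the sum mod 2, carry 1 when the sum is 2 or 3.
carry:  0100000
        0010011
+       0010100
---------------
       00100111
(the carry out of the leftmost column, 0, becomes the leading bit)
Decimal check:
  0010011 = 16 + 2 + 1 = 19
  0010100 = 16 + 4 = 20
  19 + 20 = 39, and 00100111 = 32 + 4 + 2 + 1 = 39 ✓



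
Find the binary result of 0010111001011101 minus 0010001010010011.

Method 1 - Direct subtraction (column by column from the right: bit − bit − borrow-in; if negative, add 2 and borrow 1 from the next column):
borrow: 0000011100000100
        0010111001011101
-       0010001010010011
------------------------
        0000101111001010

Method 2 - Add two's complement:
Two's complement of 0010001010010011: invert → 1101110101101100, add 1 → 1101110101101101
  0010111001011101
+ 1101110101101101
------------------
 10000101111001010  (end carry out of the top bit = 1)
Discarding the end carry: 0000101111001010
Decimal check:
  0010111001011101 = 8192 + 2048 + 1024 + 512 + 64 + 16 + 8 + 4 + 1 = 11869
  0010001010010011 = 8192 + 512 + 128 + 16 + 2 + 1 = 8851
  11869 - 8851 = 3018, and 0000101111001010 = 2048 + 512 + 256 + 128 + 64 + 8 + 2 = 3018 ✓



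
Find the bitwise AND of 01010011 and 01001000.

AND: 1 only when both bits are 1
  01010011
& 01001000
----------
  01000000
Decimal: 83 & 72 = 64



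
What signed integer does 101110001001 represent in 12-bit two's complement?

Binary: 101110001001
Sign bit: 1 (negative)
Invert: 010001110110
Add 1:  010001110111
Magnitude: 010001110111 = 1024 + 64 + 32 + 16 + 4 + 2 + 1 = 1143
Value: -1143



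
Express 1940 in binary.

Using repeated division by 2:
1940 ÷ 2 = 970 remainder 0
970 ÷ 2 = 485 remainder 0
485 ÷ 2 = 242 remainder 1
242 ÷ 2 = 121 remainder 0
121 ÷ 2 = 60 remainder 1
60 ÷ 2 = 30 remainder 0
30 ÷ 2 = 15 remainder 0
15 ÷ 2 = 7 remainder 1
7 ÷ 2 = 3 remainder 1
3 ÷ 2 = 1 remainder 1
1 ÷ 2 = 0 remainder 1
Reading remainders bottom to top: 11110010100



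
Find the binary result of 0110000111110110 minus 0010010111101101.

Method 1 - Direct subtraction (column by column from the right: bit − bit − borrow-in; if negative, add 2 and borrow 1 from the next column):
borrow: 0111100000010010
        0110000111110110
-       0010010111101101
------------------------
        0011110000001001

Method 2 - Add two's complement:
Two's complement of 0010010111101101: invert → 1101101000010010, add 1 → 1101101000010011
  0110000111110110
+ 1101101000010011
------------------
 10011110000001001  (end carry out of the top bit = 1)
Discarding the end carry: 0011110000001001
Decimal check:
  0110000111110110 = 16384 + 8192 + 256 + 128 + 64 + 32 + 16 + 4 + 2 = 25078
  0010010111101101 = 8192 + 1024 + 256 + 128 + 64 + 32 + 8 + 4 + 1 = 9709
  25078 - 9709 = 15369, and 0011110000001001 = 8192 + 4096 + 2048 + 1024 + 8 + 1 = 15369 ✓



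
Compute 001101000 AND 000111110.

AND: 1 only when both bits are 1
  001101000
& 000111110
-----------
  000101000
Decimal: 104 & 62 = 40



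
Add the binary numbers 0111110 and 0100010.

Add column by column from the right: bit + bit + carry-in; write the sum mod 2, carry 1 when the sum is 2 or 3.
carry:  1111100
        0111110
+       0100010
---------------
       01100000
(the carry out of the leftmost column, 0, becomes the leading bit)
Decimal check:
  0111110 = 32 + 16 + 8 + 4 + 2 = 62
  0100010 = 32 + 2 = 34
  62 + 34 = 96, and 01100000 = 64 + 32 = 96 ✓



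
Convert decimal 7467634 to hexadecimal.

Using repeated division by 16 (digits 10–15 are A–F):
7467634 ÷ 16 = 466727 remainder 2
466727 ÷ 16 = 29170 remainder 7
29170 ÷ 16 = 1823 remainder 2
1823 ÷ 16 = 113 remainder 15 (F)
113 ÷ 16 = 7 remainder 1
7 ÷ 16 = 0 remainder 7
Reading remainders bottom to top: 71F272



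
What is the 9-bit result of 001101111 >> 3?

Original: 001101111 (decimal 111)
Shift right by 3 positions
Drop the 3 low bits; fill with zeros on the left
Result: 000001101 (decimal 13)
Equivalent: 111 >> 3 = 111 ÷ 2^3 = 13



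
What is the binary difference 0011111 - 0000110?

Method 1 - Direct subtraction (column by column from the right: bit − bit − borrow-in; if negative, add 2 and borrow 1 from the next column):
borrow: 0000000
        0011111
-       0000110
---------------
        0011001

Method 2 - Add two's complement:
Two's complement of 0000110: invert → 1111001, add 1 → 1111010
  0011111
+ 1111010
---------
 10011001  (end carry out of the top bit = 1)
Discarding the end carry: 0011001
Decimal check:
  0011111 = 16 + 8 + 4 + 2 + 1 = 31
  0000110 = 4 + 2 = 6
  31 - 6 = 25, and 0011001 = 16 + 8 + 1 = 25 ✓



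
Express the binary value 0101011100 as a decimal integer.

Sum of powers of 2 for each 1-bit:
2^2 + 2^3 + 2^4 + 2^6 + 2^8
= 4 + 8 + 16 + 64 + 256
= 348



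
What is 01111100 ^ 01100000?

XOR: 1 when bits differ
  01111100
^ 01100000
----------
  00011100
Decimal: 124 ^ 96 = 28



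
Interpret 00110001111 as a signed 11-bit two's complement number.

Binary: 00110001111
Sign bit: 0 (non-negative)
Read directly as an unsigned value:
00110001111 = 256 + 128 + 8 + 4 + 2 + 1 = 399
Value: 399



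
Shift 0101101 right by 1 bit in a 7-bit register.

Original: 0101101 (decimal 45)
Shift right by 1 position
Drop the 1 low bit; fill with zero on the left
Result: 0010110 (decimal 22)
Equivalent: 45 >> 1 = 45 ÷ 2^1 = 22



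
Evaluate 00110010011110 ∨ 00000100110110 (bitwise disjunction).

OR: 1 when either bit is 1
  00110010011110
| 00000100110110
----------------
  00110110111110
Decimal: 3230 | 310 = 3518



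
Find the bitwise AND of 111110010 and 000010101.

AND: 1 only when both bits are 1
  111110010
& 000010101
-----------
  000010000
Decimal: 498 & 21 = 16



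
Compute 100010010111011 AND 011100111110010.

AND: 1 only when both bits are 1
  100010010111011
& 011100111110010
-----------------
  000000010110010
Decimal: 17595 & 14834 = 178



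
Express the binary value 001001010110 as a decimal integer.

Sum of powers of 2 for each 1-bit:
2^1 + 2^2 + 2^4 + 2^6 + 2^9
= 2 + 4 + 16 + 64 + 512
= 598



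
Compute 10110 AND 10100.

AND: 1 only when both bits are 1
  10110
& 10100
-------
  10100
Decimal: 22 & 20 = 20



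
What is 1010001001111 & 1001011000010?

AND: 1 only when both bits are 1
  1010001001111
& 1001011000010
---------------
  1000001000010
Decimal: 5199 & 4802 = 4162



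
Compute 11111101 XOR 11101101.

XOR: 1 when bits differ
  11111101
^ 11101101
----------
  00010000
Decimal: 253 ^ 237 = 16



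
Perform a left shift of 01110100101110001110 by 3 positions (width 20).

Original: 01110100101110001110 (decimal 478094)
Shift left by 3 positions
Append 3 zeros on the right and drop the 3 high bits that overflow the 20-bit width
Result: 10100101110001110000 (decimal 679024)
Equivalent: 478094 << 3 = 478094 × 2^3 = 3824752, truncated to 20 bits = 679024



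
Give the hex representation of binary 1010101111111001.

Group into 4-bit nibbles from right:
  1010 = A
  1011 = B
  1111 = F
  1001 = 9
Result: ABF9



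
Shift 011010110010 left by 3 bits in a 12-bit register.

Original: 011010110010 (decimal 1714)
Shift left by 3 positions
Append 3 zeros on the right and drop the 3 high bits that overflow the 12-bit width
Result: 010110010000 (decimal 1424)
Equivalent: 1714 << 3 = 1714 × 2^3 = 13712, truncated to 12 bits = 1424



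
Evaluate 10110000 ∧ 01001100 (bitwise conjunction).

AND: 1 only when both bits are 1
  10110000
& 01001100
----------
  00000000
Decimal: 176 & 76 = 0



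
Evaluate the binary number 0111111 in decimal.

Sum of powers of 2 for each 1-bit:
2^0 + 2^1 + 2^2 + 2^3 + 2^4 + 2^5
= 1 + 2 + 4 + 8 + 16 + 32
= 63



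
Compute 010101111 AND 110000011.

AND: 1 only when both bits are 1
  010101111
& 110000011
-----------
  010000011
Decimal: 175 & 387 = 131



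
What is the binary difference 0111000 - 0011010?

Method 1 - Direct subtraction (column by column from the right: bit − bit − borrow-in; if negative, add 2 and borrow 1 from the next column):
borrow: 0111100
        0111000
-       0011010
---------------
        0011110

Method 2 - Add two's complement:
Two's complement of 0011010: invert → 1100101, add 1 → 1100110
  0111000
+ 1100110
---------
 10011110  (end carry out of the top bit = 1)
Discarding the end carry: 0011110
Decimal check:
  0111000 = 32 + 16 + 8 = 56
  0011010 = 16 + 8 + 2 = 26
  56 - 26 = 30, and 0011110 = 16 + 8 + 4 + 2 = 30 ✓



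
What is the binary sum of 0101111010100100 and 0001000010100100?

Add column by column from the right: bit + bit + carry-in; write the sum mod 2, carry 1 when the sum is 2 or 3.
carry:  0010000101001000
        0101111010100100
+       0001000010100100
------------------------
       00110111101001000
(the carry out of the leftmost column, 0, becomes the leading bit)
Decimal check:
  0101111010100100 = 16384 + 4096 + 2048 + 1024 + 512 + 128 + 32 + 4 = 24228
  0001000010100100 = 4096 + 128 + 32 + 4 = 4260
  24228 + 4260 = 28488, and 00110111101001000 = 16384 + 8192 + 2048 + 1024 + 512 + 256 + 64 + 8 = 28488 ✓



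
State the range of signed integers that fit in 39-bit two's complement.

For 39-bit two's complement:
Minimum: -2^38 = -274877906944
Maximum: 2^38 - 1 = 274877906943



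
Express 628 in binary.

Using repeated division by 2:
628 ÷ 2 = 314 remainder 0
314 ÷ 2 = 157 remainder 0
157 ÷ 2 = 78 remainder 1
78 ÷ 2 = 39 remainder 0
39 ÷ 2 = 19 remainder 1
19 ÷ 2 = 9 remainder 1
9 ÷ 2 = 4 remainder 1
4 ÷ 2 = 2 remainder 0
2 ÷ 2 = 1 remainder 0
1 ÷ 2 = 0 remainder 1
Reading remainders bottom to top: 1001110100



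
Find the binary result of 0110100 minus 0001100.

Method 1 - Direct subtraction (column by column from the right: bit − bit − borrow-in; if negative, add 2 and borrow 1 from the next column):
borrow: 0010000
        0110100
-       0001100
---------------
        0101000

Method 2 - Add two's complement:
Two's complement of 0001100: invert → 1110011, add 1 → 1110100
  0110100
+ 1110100
---------
 10101000  (end carry out of the top bit = 1)
Discarding the end carry: 0101000
Decimal check:
  0110100 = 32 + 16 + 4 = 52
  0001100 = 8 + 4 = 12
  52 - 12 = 40, and 0101000 = 32 + 8 = 40 ✓



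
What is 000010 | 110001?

OR: 1 when either bit is 1
  000010
| 110001
--------
  110011
Decimal: 2 | 49 = 51



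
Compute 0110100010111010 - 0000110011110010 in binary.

Method 1 - Direct subtraction (column by column from the right: bit − bit − borrow-in; if negative, add 2 and borrow 1 from the next column):
borrow: 0011111110000000
        0110100010111010
-       0000110011110010
------------------------
        0101101111001000

Method 2 - Add two's complement:
Two's complement of 0000110011110010: invert → 1111001100001101, add 1 → 1111001100001110
  0110100010111010
+ 1111001100001110
------------------
 10101101111001000  (end carry out of the top bit = 1)
Discarding the end carry: 0101101111001000
Decimal check:
  0110100010111010 = 16384 + 8192 + 2048 + 128 + 32 + 16 + 8 + 2 = 26810
  0000110011110010 = 2048 + 1024 + 128 + 64 + 32 + 16 + 2 = 3314
  26810 - 3314 = 23496, and 0101101111001000 = 16384 + 4096 + 2048 + 512 + 256 + 128 + 64 + 8 = 23496 ✓



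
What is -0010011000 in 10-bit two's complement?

Original: 0010011000
Step 1 - Invert all bits: 1101100111
Step 2 - Add 1: 1101101000
Verification: 0010011000 + 1101101000 = 10000000000; discarding the end carry (carry out of the top bit) leaves the 10-bit value 0000000000, as required for x + (-x)



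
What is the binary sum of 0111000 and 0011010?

Add column by column from the right: bit + bit + carry-in; write the sum mod 2, carry 1 when the sum is 2 or 3.
carry:  1110000
        0111000
+       0011010
---------------
       01010010
(the carry out of the leftmost column, 0, becomes the leading bit)
Decimal check:
  0111000 = 32 + 16 + 8 = 56
  0011010 = 16 + 8 + 2 = 26
  56 + 26 = 82, and 01010010 = 64 + 16 + 2 = 82 ✓



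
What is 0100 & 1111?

AND: 1 only when both bits are 1
  0100
& 1111
------
  0100
Decimal: 4 & 15 = 4



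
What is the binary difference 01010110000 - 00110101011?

Method 1 - Direct subtraction (column by column from the right: bit − bit − borrow-in; if negative, add 2 and borrow 1 from the next column):
borrow: 01000011110
        01010110000
-       00110101011
-------------------
        00100000101

Method 2 - Add two's complement:
Two's complement of 00110101011: invert → 11001010100, add 1 → 11001010101
  01010110000
+ 11001010101
-------------
 100100000101  (end carry out of the top bit = 1)
Discarding the end carry: 00100000101
Decimal check:
  01010110000 = 512 + 128 + 32 + 16 = 688
  00110101011 = 256 + 128 + 32 + 8 + 2 + 1 = 427
  688 - 427 = 261, and 00100000101 = 256 + 4 + 1 = 261 ✓



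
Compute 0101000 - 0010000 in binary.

Method 1 - Direct subtraction (column by column from the right: bit − bit − borrow-in; if negative, add 2 and borrow 1 from the next column):
borrow: 0100000
        0101000
-       0010000
---------------
        0011000

Method 2 - Add two's complement:
Two's complement of 0010000: invert → 1101111, add 1 → 1110000
  0101000
+ 1110000
---------
 10011000  (end carry out of the top bit = 1)
Discarding the end carry: 0011000
Decimal check:
  0101000 = 32 + 8 = 40
  0010000 = 16
  40 - 16 = 24, and 0011000 = 16 + 8 = 24 ✓



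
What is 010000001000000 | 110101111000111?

OR: 1 when either bit is 1
  010000001000000
| 110101111000111
-----------------
  110101111000111
Decimal: 8256 | 27591 = 27591



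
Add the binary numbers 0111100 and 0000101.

Add column by column from the right: bit + bit + carry-in; write the sum mod 2, carry 1 when the sum is 2 or 3.
carry:  1111000
        0111100
+       0000101
---------------
       01000001
(the carry out of the leftmost column, 0, becomes the leading bit)
Decimal check:
  0111100 = 32 + 16 + 8 + 4 = 60
  0000101 = 4 + 1 = 5
  60 + 5 = 65, and 01000001 = 64 + 1 = 65 ✓



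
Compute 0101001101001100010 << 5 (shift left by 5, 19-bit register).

Original: 0101001101001100010 (decimal 170594)
Shift left by 5 positions
Append 5 zeros on the right and drop the 5 high bits that overflow the 19-bit width
Result: 0110100110001000000 (decimal 216128)
Equivalent: 170594 << 5 = 170594 × 2^5 = 5459008, truncated to 19 bits = 216128



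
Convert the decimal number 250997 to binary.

Using repeated division by 2:
250997 ÷ 2 = 125498 remainder 1
125498 ÷ 2 = 62749 remainder 0
62749 ÷ 2 = 31374 remainder 1
31374 ÷ 2 = 15687 remainder 0
15687 ÷ 2 = 7843 remainder 1
7843 ÷ 2 = 3921 remainder 1
3921 ÷ 2 = 1960 remainder 1
1960 ÷ 2 = 980 remainder 0
980 ÷ 2 = 490 remainder 0
490 ÷ 2 = 245 remainder 0
245 ÷ 2 = 122 remainder 1
122 ÷ 2 = 61 remainder 0
61 ÷ 2 = 30 remainder 1
30 ÷ 2 = 15 remainder 0
15 ÷ 2 = 7 remainder 1
7 ÷ 2 = 3 remainder 1
3 ÷ 2 = 1 remainder 1
1 ÷ 2 = 0 remainder 1
Reading remainders bottom to top: 111101010001110101



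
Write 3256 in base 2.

Using repeated division by 2:
3256 ÷ 2 = 1628 remainder 0
1628 ÷ 2 = 814 remainder 0
814 ÷ 2 = 407 remainder 0
407 ÷ 2 = 203 remainder 1
203 ÷ 2 = 101 remainder 1
101 ÷ 2 = 50 remainder 1
50 ÷ 2 = 25 remainder 0
25 ÷ 2 = 12 remainder 1
12 ÷ 2 = 6 remainder 0
6 ÷ 2 = 3 remainder 0
3 ÷ 2 = 1 remainder 1
1 ÷ 2 = 0 remainder 1
Reading remainders bottom to top: 110010111000



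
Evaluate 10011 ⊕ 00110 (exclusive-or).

XOR: 1 when bits differ
  10011
^ 00110
-------
  10101
Decimal: 19 ^ 6 = 21



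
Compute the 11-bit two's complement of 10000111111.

Original (sign bit 1, negative): 10000111111
Step 1 - Invert all bits: 01111000000
Step 2 - Add 1: 01111000001
Verification: 10000111111 + 01111000001 = 100000000000; discarding the end carry (carry out of the top bit) leaves the 11-bit value 00000000000, as required for x + (-x)



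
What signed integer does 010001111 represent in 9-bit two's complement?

Binary: 010001111
Sign bit: 0 (non-negative)
Read directly as an unsigned value:
010001111 = 128 + 8 + 4 + 2 + 1 = 143
Value: 143



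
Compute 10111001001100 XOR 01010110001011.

XOR: 1 when bits differ
  10111001001100
^ 01010110001011
----------------
  11101111000111
Decimal: 11852 ^ 5515 = 15303



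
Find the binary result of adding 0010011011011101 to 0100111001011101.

Add column by column from the right: bit + bit + carry-in; write the sum mod 2, carry 1 when the sum is 2 or 3.
carry:  0001110110111010
        0010011011011101
+       0100111001011101
------------------------
       00111010100111010
(the carry out of the leftmost column, 0, becomes the leading bit)
Decimal check:
  0010011011011101 = 8192 + 1024 + 512 + 128 + 64 + 16 + 8 + 4 + 1 = 9949
  0100111001011101 = 16384 + 2048 + 1024 + 512 + 64 + 16 + 8 + 4 + 1 = 20061
  9949 + 20061 = 30010, and 00111010100111010 = 16384 + 8192 + 4096 + 1024 + 256 + 32 + 16 + 8 + 2 = 30010 ✓



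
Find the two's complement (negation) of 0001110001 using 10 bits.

Original: 0001110001
Step 1 - Invert all bits: 1110001110
Step 2 - Add 1: 1110001111
Verification: 0001110001 + 1110001111 = 10000000000; discarding the end carry (carry out of the top bit) leaves the 10-bit value 0000000000, as required for x + (-x)



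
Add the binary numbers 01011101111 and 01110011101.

Add column by column from the right: bit + bit + carry-in; write the sum mod 2, carry 1 when the sum is 2 or 3.
carry:  11111111110
        01011101111
+       01110011101
-------------------
       011010001100
(the carry out of the leftmost column, 0, becomes the leading bit)
Decimal check:
  01011101111 = 512 + 128 + 64 + 32 + 8 + 4 + 2 + 1 = 751
  01110011101 = 512 + 256 + 128 + 16 + 8 + 4 + 1 = 925
  751 + 925 = 1676, and 011010001100 = 1024 + 512 + 128 + 8 + 4 = 1676 ✓



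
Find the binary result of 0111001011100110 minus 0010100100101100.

Method 1 - Direct subtraction (column by column from the right: bit − bit − borrow-in; if negative, add 2 and borrow 1 from the next column):
borrow: 0001001001110000
        0111001011100110
-       0010100100101100
------------------------
        0100100110111010

Method 2 - Add two's complement:
Two's complement of 0010100100101100: invert → 1101011011010011, add 1 → 1101011011010100
  0111001011100110
+ 1101011011010100
------------------
 10100100110111010  (end carry out of the top bit = 1)
Discarding the end carry: 0100100110111010
Decimal check:
  0111001011100110 = 16384 + 8192 + 4096 + 512 + 128 + 64 + 32 + 4 + 2 = 29414
  0010100100101100 = 8192 + 2048 + 256 + 32 + 8 + 4 = 10540
  29414 - 10540 = 18874, and 0100100110111010 = 16384 + 2048 + 256 + 128 + 32 + 16 + 8 + 2 = 18874 ✓



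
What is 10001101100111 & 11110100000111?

AND: 1 only when both bits are 1
  10001101100111
& 11110100000111
----------------
  10000100000111
Decimal: 9063 & 15623 = 8455



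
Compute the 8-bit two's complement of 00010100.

Original: 00010100
Step 1 - Invert all bits: 11101011
Step 2 - Add 1: 11101100
Verification: 00010100 + 11101100 = 100000000; discarding the end carry (carry out of the top bit) leaves the 8-bit value 00000000, as required for x + (-x)



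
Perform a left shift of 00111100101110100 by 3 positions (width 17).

Original: 00111100101110100 (decimal 31092)
Shift left by 3 positions
Append 3 zeros on the right and drop the 3 high bits that overflow the 17-bit width
Result: 11100101110100000 (decimal 117664)
Equivalent: 31092 << 3 = 31092 × 2^3 = 248736, truncated to 17 bits = 117664



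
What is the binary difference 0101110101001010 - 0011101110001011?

Method 1 - Direct subtraction (column by column from the right: bit − bit − borrow-in; if negative, add 2 and borrow 1 from the next column):
borrow: 0100011101111110
        0101110101001010
-       0011101110001011
------------------------
        0010000110111111

Method 2 - Add two's complement:
Two's complement of 0011101110001011: invert → 1100010001110100, add 1 → 1100010001110101
  0101110101001010
+ 1100010001110101
------------------
 10010000110111111  (end carry out of the top bit = 1)
Discarding the end carry: 0010000110111111
Decimal check:
  0101110101001010 = 16384 + 4096 + 2048 + 1024 + 256 + 64 + 8 + 2 = 23882
  0011101110001011 = 8192 + 4096 + 2048 + 512 + 256 + 128 + 8 + 2 + 1 = 15243
  23882 - 15243 = 8639, and 0010000110111111 = 8192 + 256 + 128 + 32 + 16 + 8 + 4 + 2 + 1 = 8639 ✓



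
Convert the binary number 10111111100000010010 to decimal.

Sum of powers of 2 for each 1-bit:
2^1 + 2^4 + 2^11 + 2^12 + 2^13 + 2^14 + 2^15 + 2^16 + 2^17 + 2^19
= 2 + 16 + 2048 + 4096 + 8192 + 16384 + 32768 + 65536 + 131072 + 524288
= 784402



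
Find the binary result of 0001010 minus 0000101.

Method 1 - Direct subtraction (column by column from the right: bit − bit − borrow-in; if negative, add 2 and borrow 1 from the next column):
borrow: 0001010
        0001010
-       0000101
---------------
        0000101

Method 2 - Add two's complement:
Two's complement of 0000101: invert → 1111010, add 1 → 1111011
  0001010
+ 1111011
---------
 10000101  (end carry out of the top bit = 1)
Discarding the end carry: 0000101
Decimal check:
  0001010 = 8 + 2 = 10
  0000101 = 4 + 1 = 5
  10 - 5 = 5, and 0000101 = 4 + 1 = 5 ✓



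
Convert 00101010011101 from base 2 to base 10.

Sum of powers of 2 for each 1-bit:
2^0 + 2^2 + 2^3 + 2^4 + 2^7 + 2^9 + 2^11
= 1 + 4 + 8 + 16 + 128 + 512 + 2048
= 2717



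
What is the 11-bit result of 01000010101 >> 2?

Original: 01000010101 (decimal 533)
Shift right by 2 positions
Drop the 2 low bits; fill with zeros on the left
Result: 00010000101 (decimal 133)
Equivalent: 533 >> 2 = 533 ÷ 2^2 = 133



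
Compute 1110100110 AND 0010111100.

AND: 1 only when both bits are 1
  1110100110
& 0010111100
------------
  0010100100
Decimal: 934 & 188 = 164



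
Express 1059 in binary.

Using repeated division by 2:
1059 ÷ 2 = 529 remainder 1
529 ÷ 2 = 264 remainder 1
264 ÷ 2 = 132 remainder 0
132 ÷ 2 = 66 remainder 0
66 ÷ 2 = 33 remainder 0
33 ÷ 2 = 16 remainder 1
16 ÷ 2 = 8 remainder 0
8 ÷ 2 = 4 remainder 0
4 ÷ 2 = 2 remainder 0
2 ÷ 2 = 1 remainder 0
1 ÷ 2 = 0 remainder 1
Reading remainders bottom to top: 10000100011



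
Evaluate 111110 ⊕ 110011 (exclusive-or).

XOR: 1 when bits differ
  111110
^ 110011
--------
  001101
Decimal: 62 ^ 51 = 13



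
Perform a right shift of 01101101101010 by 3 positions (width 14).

Original: 01101101101010 (decimal 7018)
Shift right by 3 positions
Drop the 3 low bits; fill with zeros on the left
Result: 00001101101101 (decimal 877)
Equivalent: 7018 >> 3 = 7018 ÷ 2^3 = 877



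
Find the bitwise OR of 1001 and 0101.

OR: 1 when either bit is 1
  1001
| 0101
------
  1101
Decimal: 9 | 5 = 13



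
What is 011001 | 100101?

OR: 1 when either bit is 1
  011001
| 100101
--------
  111101
Decimal: 25 | 37 = 61



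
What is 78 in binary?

Using repeated division by 2:
78 ÷ 2 = 39 remainder 0
39 ÷ 2 = 19 remainder 1
19 ÷ 2 = 9 remainder 1
9 ÷ 2 = 4 remainder 1
4 ÷ 2 = 2 remainder 0
2 ÷ 2 = 1 remainder 0
1 ÷ 2 = 0 remainder 1
Reading remainders bottom to top: 1001110



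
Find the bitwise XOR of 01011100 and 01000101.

XOR: 1 when bits differ
  01011100
^ 01000101
----------
  00011001
Decimal: 92 ^ 69 = 25



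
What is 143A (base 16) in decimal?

Expand by place value (powers of 16):
Digit values: A = 10
143A = 1 × 16^3 + 4 × 16^2 + 3 × 16^1 + 10 × 16^0
= 1 × 4096 + 4 × 256 + 3 × 16 + 10 × 1
= 4096 + 1024 + 48 + 10
= 5178



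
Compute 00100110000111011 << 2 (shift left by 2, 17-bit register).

Original: 00100110000111011 (decimal 19515)
Shift left by 2 positions
Append 2 zeros on the right
Result: 10011000011101100 (decimal 78060)
Equivalent: 19515 << 2 = 19515 × 2^2 = 78060



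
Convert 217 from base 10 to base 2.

Using repeated division by 2:
217 ÷ 2 = 108 remainder 1
108 ÷ 2 = 54 remainder 0
54 ÷ 2 = 27 remainder 0
27 ÷ 2 = 13 remainder 1
13 ÷ 2 = 6 remainder 1
6 ÷ 2 = 3 remainder 0
3 ÷ 2 = 1 remainder 1
1 ÷ 2 = 0 remainder 1
Reading remainders bottom to top: 11011001



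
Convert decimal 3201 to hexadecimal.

Using repeated division by 16 (digits 10–15 are A–F):
3201 ÷ 16 = 200 remainder 1
200 ÷ 16 = 12 remainder 8
12 ÷ 16 = 0 remainder 12 (C)
Reading remainders bottom to top: C81



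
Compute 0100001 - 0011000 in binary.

Method 1 - Direct subtraction (column by column from the right: bit − bit − borrow-in; if negative, add 2 and borrow 1 from the next column):
borrow: 0110000
        0100001
-       0011000
---------------
        0001001

Method 2 - Add two's complement:
Two's complement of 0011000: invert → 1100111, add 1 → 1101000
  0100001
+ 1101000
---------
 10001001  (end carry out of the top bit = 1)
Discarding the end carry: 0001001
Decimal check:
  0100001 = 32 + 1 = 33
  0011000 = 16 + 8 = 24
  33 - 24 = 9, and 0001001 = 8 + 1 = 9 ✓



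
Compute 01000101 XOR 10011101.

XOR: 1 when bits differ
  01000101
^ 10011101
----------
  11011000
Decimal: 69 ^ 157 = 216



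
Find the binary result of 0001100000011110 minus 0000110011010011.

Method 1 - Direct subtraction (column by column from the right: bit − bit − borrow-in; if negative, add 2 and borrow 1 from the next column):
borrow: 0001111110000110
        0001100000011110
-       0000110011010011
------------------------
        0000101101001011

Method 2 - Add two's complement:
Two's complement of 0000110011010011: invert → 1111001100101100, add 1 → 1111001100101101
  0001100000011110
+ 1111001100101101
------------------
 10000101101001011  (end carry out of the top bit = 1)
Discarding the end carry: 0000101101001011
Decimal check:
  0001100000011110 = 4096 + 2048 + 16 + 8 + 4 + 2 = 6174
  0000110011010011 = 2048 + 1024 + 128 + 64 + 16 + 2 + 1 = 3283
  6174 - 3283 = 2891, and 0000101101001011 = 2048 + 512 + 256 + 64 + 8 + 2 + 1 = 2891 ✓



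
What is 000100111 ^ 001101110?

XOR: 1 when bits differ
  000100111
^ 001101110
-----------
  001001001
Decimal: 39 ^ 110 = 73



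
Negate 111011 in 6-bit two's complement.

Original (sign bit 1, negative): 111011
Step 1 - Invert all bits: 000100
Step 2 - Add 1: 000101
Verification: 111011 + 000101 = 1000000; discarding the end carry (carry out of the top bit) leaves the 6-bit value 000000, as required for x + (-x)



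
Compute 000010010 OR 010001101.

OR: 1 when either bit is 1
  000010010
| 010001101
-----------
  010011111
Decimal: 18 | 141 = 159



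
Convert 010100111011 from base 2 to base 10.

Sum of powers of 2 for each 1-bit:
2^0 + 2^1 + 2^3 + 2^4 + 2^5 + 2^8 + 2^10
= 1 + 2 + 8 + 16 + 32 + 256 + 1024
= 1339



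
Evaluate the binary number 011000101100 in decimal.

Sum of powers of 2 for each 1-bit:
2^2 + 2^3 + 2^5 + 2^9 + 2^10
= 4 + 8 + 32 + 512 + 1024
= 1580



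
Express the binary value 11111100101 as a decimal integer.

Sum of powers of 2 for each 1-bit:
2^0 + 2^2 + 2^5 + 2^6 + 2^7 + 2^8 + 2^9 + 2^10
= 1 + 4 + 32 + 64 + 128 + 256 + 512 + 1024
= 2021



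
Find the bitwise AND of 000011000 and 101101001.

AND: 1 only when both bits are 1
  000011000
& 101101001
-----------
  000001000
Decimal: 24 & 361 = 8



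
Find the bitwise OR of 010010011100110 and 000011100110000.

OR: 1 when either bit is 1
  010010011100110
| 000011100110000
-----------------
  010011111110110
Decimal: 9446 | 1840 = 10230



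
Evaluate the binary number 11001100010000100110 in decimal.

Sum of powers of 2 for each 1-bit:
2^1 + 2^2 + 2^5 + 2^10 + 2^14 + 2^15 + 2^18 + 2^19
= 2 + 4 + 32 + 1024 + 16384 + 32768 + 262144 + 524288
= 836646



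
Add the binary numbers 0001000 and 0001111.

Add column by column from the right: bit + bit + carry-in; write the sum mod 2, carry 1 when the sum is 2 or 3.
carry:  0010000
        0001000
+       0001111
---------------
       00010111
(the carry out of the leftmost column, 0, becomes the leading bit)
Decimal check:
  0001000 = 8
  0001111 = 8 + 4 + 2 + 1 = 15
  8 + 15 = 23, and 00010111 = 16 + 4 + 2 + 1 = 23 ✓



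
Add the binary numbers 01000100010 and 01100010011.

Add column by column from the right: bit + bit + carry-in; write the sum mod 2, carry 1 when the sum is 2 or 3.
carry:  10000000100
        01000100010
+       01100010011
-------------------
       010100110101
(the carry out of the leftmost column, 0, becomes the leading bit)
Decimal check:
  01000100010 = 512 + 32 + 2 = 546
  01100010011 = 512 + 256 + 16 + 2 + 1 = 787
  546 + 787 = 1333, and 010100110101 = 1024 + 256 + 32 + 16 + 4 + 1 = 1333 ✓

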